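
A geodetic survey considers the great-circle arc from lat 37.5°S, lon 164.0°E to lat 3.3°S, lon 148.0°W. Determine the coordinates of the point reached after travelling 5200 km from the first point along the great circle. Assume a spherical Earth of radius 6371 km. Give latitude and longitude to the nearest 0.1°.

Write both endpoints as unit vectors p₁, p₂ with components (cos φ cos λ, cos φ sin λ, sin φ).
The central angle between the endpoints is δ = arccos(p₁·p₂) ≈ 0.970 rad (55.6°). The total great-circle distance is δ·R ≈ 0.970 × 6371 ≈ 6182 km, so the target fraction is f = 5200/6182 ≈ 0.841.
Interpolate at f ≈ 0.841 with slerp weights a = sin((1−f)δ)/sin δ ≈ 0.186, b = sin(fδ)/sin δ ≈ 0.883.
p = a·p₁ + b·p₂ ≈ (-0.889, -0.426, -0.164); φ = arcsin(p_z) ≈ -9.45°, λ = atan2(p_y, p_x) ≈ -154.39°.

≈ lat 9.4°S, lon 154.4°W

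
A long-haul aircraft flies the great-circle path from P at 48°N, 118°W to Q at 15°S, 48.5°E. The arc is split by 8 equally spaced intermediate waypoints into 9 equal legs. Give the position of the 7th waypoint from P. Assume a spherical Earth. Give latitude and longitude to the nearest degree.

≈ 16°N, 40°E

Write both endpoints as unit vectors p₁, p₂ with components (cos φ cos λ, cos φ sin λ, sin φ).
The central angle between the endpoints is δ = arccos(p₁·p₂) ≈ 2.534 rad (145.2°).
Interpolate at f = 7/9 with slerp weights a = sin((1−f)δ)/sin δ ≈ 0.934, b = sin(fδ)/sin δ ≈ 1.613.
p = a·p₁ + b·p₂ ≈ (0.739, 0.615, 0.277); φ = arcsin(p_z) ≈ 16.08°, λ = atan2(p_y, p_x) ≈ 39.76°.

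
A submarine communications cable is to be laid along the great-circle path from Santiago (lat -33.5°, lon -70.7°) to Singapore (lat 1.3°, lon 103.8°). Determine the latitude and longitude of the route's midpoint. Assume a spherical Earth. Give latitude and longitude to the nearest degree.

≈ lat -70°, lon 79°

Write both endpoints as unit vectors p₁, p₂ with components (cos φ cos λ, cos φ sin λ, sin φ).
The central angle between the endpoints is δ = arccos(p₁·p₂) ≈ 2.572 rad (147.4°).
Interpolate at f = 1/2 with slerp weights a = sin((1−f)δ)/sin δ ≈ 1.781, b = sin(fδ)/sin δ ≈ 1.781.
p = a·p₁ + b·p₂ ≈ (0.066, 0.327, -0.943); φ = arcsin(p_z) ≈ -70.48°, λ = atan2(p_y, p_x) ≈ 78.58°.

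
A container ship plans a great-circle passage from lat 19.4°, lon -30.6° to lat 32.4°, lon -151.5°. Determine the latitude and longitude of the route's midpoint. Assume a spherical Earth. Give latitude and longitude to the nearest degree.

≈ lat 44°, lon -85°

Write both endpoints as unit vectors p₁, p₂ with components (cos φ cos λ, cos φ sin λ, sin φ).
The central angle between the endpoints is δ = arccos(p₁·p₂) ≈ 1.804 rad (103.4°).
Interpolate at f = 1/2 with slerp weights a = sin((1−f)δ)/sin δ ≈ 0.806, b = sin(fδ)/sin δ ≈ 0.806.
p = a·p₁ + b·p₂ ≈ (0.056, -0.712, 0.700); φ = arcsin(p_z) ≈ 44.42°, λ = atan2(p_y, p_x) ≈ -85.48°.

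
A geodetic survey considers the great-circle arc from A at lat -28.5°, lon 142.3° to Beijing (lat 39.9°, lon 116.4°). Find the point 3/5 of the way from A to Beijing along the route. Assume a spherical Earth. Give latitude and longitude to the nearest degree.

The haversine formula gives a central angle δ ≈ 1.266 rad (72.5°) between the endpoints.
Interpolate at f = 3/5 with slerp weights a = sin((1−f)δ)/sin δ ≈ 0.508, b = sin(fδ)/sin δ ≈ 0.722.
p = a·p₁ + b·p₂ ≈ (-0.600, 0.769, 0.220); φ = arcsin(p_z) ≈ 12.73°, λ = atan2(p_y, p_x) ≈ 127.94°.

≈ lat 13°, lon 128°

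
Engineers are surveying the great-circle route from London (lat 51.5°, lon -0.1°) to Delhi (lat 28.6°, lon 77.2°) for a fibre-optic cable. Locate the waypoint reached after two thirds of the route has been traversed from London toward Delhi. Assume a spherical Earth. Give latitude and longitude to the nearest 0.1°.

≈ lat 41.7°, lon 58.4°

Write both endpoints as unit vectors p₁, p₂ with components (cos φ cos λ, cos φ sin λ, sin φ).
The central angle between the endpoints is δ = arccos(p₁·p₂) ≈ 1.053 rad (60.3°).
Interpolate at f = 2/3 with slerp weights a = sin((1−f)δ)/sin δ ≈ 0.396, b = sin(fδ)/sin δ ≈ 0.743.
p = a·p₁ + b·p₂ ≈ (0.391, 0.636, 0.665); φ = arcsin(p_z) ≈ 41.72°, λ = atan2(p_y, p_x) ≈ 58.42°.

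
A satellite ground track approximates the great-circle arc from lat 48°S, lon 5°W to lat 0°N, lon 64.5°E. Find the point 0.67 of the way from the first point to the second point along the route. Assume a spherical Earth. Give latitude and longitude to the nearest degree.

≈ lat 19°S, lon 48°E

Convert each endpoint to a unit vector on the sphere (x = cos φ cos λ, y = cos φ sin λ, z = sin φ).
The central angle between the endpoints is δ = arccos(p₁·p₂) ≈ 1.334 rad (76.4°).
Interpolate at f = 0.67 with slerp weights a = sin((1−f)δ)/sin δ ≈ 0.438, b = sin(fδ)/sin δ ≈ 0.802.
p = a·p₁ + b·p₂ ≈ (0.637, 0.698, -0.326); φ = arcsin(p_z) ≈ -19.01°, λ = atan2(p_y, p_x) ≈ 47.60°.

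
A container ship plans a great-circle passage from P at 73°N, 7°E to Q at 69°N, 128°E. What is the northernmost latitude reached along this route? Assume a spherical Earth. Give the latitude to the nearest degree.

The great circle lies in the plane with unit normal n̂ = (p₁ × p₂)/|p₁ × p₂|.
Here n̂_z ≈ +0.165; the vertex latitude is φ_max = arccos|n̂_z| ≈ 80.5°.
Check via Clairaut: cos φ_max = |cos φ₁| · sin C = cos(73.0°)·sin(34.4°) ≈ 0.165, again giving ≈ 80.5°.

≈ 81°N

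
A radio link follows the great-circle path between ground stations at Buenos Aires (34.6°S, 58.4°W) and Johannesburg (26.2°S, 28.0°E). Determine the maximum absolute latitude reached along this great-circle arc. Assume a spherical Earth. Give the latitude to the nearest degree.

≈ 39°S

The great circle lies in the plane with unit normal n̂ = (p₁ × p₂)/|p₁ × p₂|.
Here n̂_z ≈ +0.772; the vertex latitude is φ_max = arccos|n̂_z| ≈ 39.5°.
Check via Clairaut: cos φ_max = |cos φ₁| · sin C = cos(34.6°)·sin(110.3°) ≈ 0.772, again giving ≈ 39.5°.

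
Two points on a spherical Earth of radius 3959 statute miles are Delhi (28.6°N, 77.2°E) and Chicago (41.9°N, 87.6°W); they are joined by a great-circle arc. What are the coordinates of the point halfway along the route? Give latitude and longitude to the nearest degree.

≈ 78°N, 26°E

Convert each endpoint to a unit vector on the sphere (x = cos φ cos λ, y = cos φ sin λ, z = sin φ).
The central angle between the endpoints is δ = arccos(p₁·p₂) ≈ 1.887 rad (108.1°).
Interpolate at f = 1/2 with slerp weights a = sin((1−f)δ)/sin δ ≈ 0.852, b = sin(fδ)/sin δ ≈ 0.852.
p = a·p₁ + b·p₂ ≈ (0.192, 0.096, 0.977); φ = arcsin(p_z) ≈ 77.60°, λ = atan2(p_y, p_x) ≈ 26.50°.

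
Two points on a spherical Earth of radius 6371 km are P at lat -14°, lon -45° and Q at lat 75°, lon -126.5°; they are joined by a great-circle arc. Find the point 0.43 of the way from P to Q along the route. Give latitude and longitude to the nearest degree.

Write both endpoints as unit vectors p₁, p₂ with components (cos φ cos λ, cos φ sin λ, sin φ).
The central angle between the endpoints is δ = arccos(p₁·p₂) ≈ 1.769 rad (101.3°).
Interpolate at f = 0.43 with slerp weights a = sin((1−f)δ)/sin δ ≈ 0.863, b = sin(fδ)/sin δ ≈ 0.703.
p = a·p₁ + b·p₂ ≈ (0.484, -0.738, 0.470); φ = arcsin(p_z) ≈ 28.06°, λ = atan2(p_y, p_x) ≈ -56.77°.

≈ lat 28°, lon -57°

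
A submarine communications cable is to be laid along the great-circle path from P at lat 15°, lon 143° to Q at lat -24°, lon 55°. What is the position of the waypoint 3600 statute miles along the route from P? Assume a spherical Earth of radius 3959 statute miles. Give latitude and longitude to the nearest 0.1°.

Write both endpoints as unit vectors p₁, p₂ with components (cos φ cos λ, cos φ sin λ, sin φ).
The central angle between the endpoints is δ = arccos(p₁·p₂) ≈ 1.645 rad (94.3°). The total great-circle distance is δ·R ≈ 1.645 × 3959 ≈ 6514 mi, so the target fraction is f = 3600/6514 ≈ 0.553.
Interpolate at f ≈ 0.553 with slerp weights a = sin((1−f)δ)/sin δ ≈ 0.673, b = sin(fδ)/sin δ ≈ 0.791.
p = a·p₁ + b·p₂ ≈ (-0.105, 0.983, -0.148); φ = arcsin(p_z) ≈ -8.49°, λ = atan2(p_y, p_x) ≈ 96.08°.

≈ lat -8.5°, lon 96.1°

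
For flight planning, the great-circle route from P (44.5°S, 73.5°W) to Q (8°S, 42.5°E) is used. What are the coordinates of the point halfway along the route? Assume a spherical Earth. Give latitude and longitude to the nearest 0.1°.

From cos δ = sin φ₁ sin φ₂ + cos φ₁ cos φ₂ cos Δλ, the central angle is δ ≈ 1.784 rad (102.2°).
Interpolate at f = 1/2 with slerp weights a = sin((1−f)δ)/sin δ ≈ 0.797, b = sin(fδ)/sin δ ≈ 0.797.
p = a·p₁ + b·p₂ ≈ (0.743, -0.012, -0.669); φ = arcsin(p_z) ≈ -42.01°, λ = atan2(p_y, p_x) ≈ -0.91°.

≈ (42.0°S, 0.9°W)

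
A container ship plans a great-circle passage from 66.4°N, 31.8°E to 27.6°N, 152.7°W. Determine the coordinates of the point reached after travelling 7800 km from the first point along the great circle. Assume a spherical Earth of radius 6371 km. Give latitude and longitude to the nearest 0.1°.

The haversine formula gives a central angle δ ≈ 1.500 rad (85.9°) between the endpoints. The total great-circle distance is δ·R ≈ 1.500 × 6371 ≈ 9556 km, so the target fraction is f = 7800/9556 ≈ 0.816.
Interpolate at f ≈ 0.816 with slerp weights a = sin((1−f)δ)/sin δ ≈ 0.273, b = sin(fδ)/sin δ ≈ 0.943.
p = a·p₁ + b·p₂ ≈ (-0.650, -0.326, 0.687); φ = arcsin(p_z) ≈ 43.38°, λ = atan2(p_y, p_x) ≈ -153.38°.

≈ 43.4°N, 153.4°W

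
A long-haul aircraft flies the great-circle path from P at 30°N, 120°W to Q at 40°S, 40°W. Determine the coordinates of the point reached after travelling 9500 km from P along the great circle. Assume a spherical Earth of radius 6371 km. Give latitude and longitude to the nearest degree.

Write both endpoints as unit vectors p₁, p₂ with components (cos φ cos λ, cos φ sin λ, sin φ).
The central angle between the endpoints is δ = arccos(p₁·p₂) ≈ 1.778 rad (101.9°). The total great-circle distance is δ·R ≈ 1.778 × 6371 ≈ 11331 km, so the target fraction is f = 9500/11331 ≈ 0.838.
Interpolate at f ≈ 0.838 with slerp weights a = sin((1−f)δ)/sin δ ≈ 0.290, b = sin(fδ)/sin δ ≈ 1.019.
p = a·p₁ + b·p₂ ≈ (0.472, -0.719, -0.510); φ = arcsin(p_z) ≈ -30.66°, λ = atan2(p_y, p_x) ≈ -56.69°.

≈ 31°S, 57°W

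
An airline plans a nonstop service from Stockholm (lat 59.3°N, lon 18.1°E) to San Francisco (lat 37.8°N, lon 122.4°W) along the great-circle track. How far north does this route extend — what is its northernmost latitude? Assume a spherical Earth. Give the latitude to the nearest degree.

The great circle lies in the plane with unit normal n̂ = (p₁ × p₂)/|p₁ × p₂|.
Here n̂_z ≈ -0.263; the vertex latitude is φ_max = arccos|n̂_z| ≈ 74.8°.
Check via Clairaut: cos φ_max = |cos φ₁| · sin C = cos(59.3°)·sin(31.0°) ≈ 0.263, again giving ≈ 74.8°.

≈ 75°N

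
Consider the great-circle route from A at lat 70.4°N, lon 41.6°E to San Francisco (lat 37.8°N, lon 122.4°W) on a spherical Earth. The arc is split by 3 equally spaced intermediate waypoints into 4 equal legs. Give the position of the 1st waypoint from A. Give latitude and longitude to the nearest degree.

≈ lat 85°N, lon 19°W

The haversine formula gives a central angle δ ≈ 1.242 rad (71.2°) between the endpoints.
Interpolate at f = 1/4 with slerp weights a = sin((1−f)δ)/sin δ ≈ 0.848, b = sin(fδ)/sin δ ≈ 0.323.
p = a·p₁ + b·p₂ ≈ (0.076, -0.027, 0.997); φ = arcsin(p_z) ≈ 85.38°, λ = atan2(p_y, p_x) ≈ -19.25°.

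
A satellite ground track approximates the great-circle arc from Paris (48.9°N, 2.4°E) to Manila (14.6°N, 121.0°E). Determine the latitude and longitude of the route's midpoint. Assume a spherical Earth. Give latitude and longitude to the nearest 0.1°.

≈ 49.1°N, 79.5°E

From cos δ = sin φ₁ sin φ₂ + cos φ₁ cos φ₂ cos Δλ, the central angle is δ ≈ 1.686 rad (96.6°).
Interpolate at f = 1/2 with slerp weights a = sin((1−f)δ)/sin δ ≈ 0.751, b = sin(fδ)/sin δ ≈ 0.751.
p = a·p₁ + b·p₂ ≈ (0.119, 0.644, 0.756); φ = arcsin(p_z) ≈ 49.09°, λ = atan2(p_y, p_x) ≈ 79.53°.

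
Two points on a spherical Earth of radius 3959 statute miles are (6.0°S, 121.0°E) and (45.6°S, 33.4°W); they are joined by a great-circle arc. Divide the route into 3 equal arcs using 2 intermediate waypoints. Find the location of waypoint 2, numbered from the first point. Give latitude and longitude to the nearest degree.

Write both endpoints as unit vectors p₁, p₂ with components (cos φ cos λ, cos φ sin λ, sin φ).
The central angle between the endpoints is δ = arccos(p₁·p₂) ≈ 2.157 rad (123.6°).
Interpolate at f = 2/3 with slerp weights a = sin((1−f)δ)/sin δ ≈ 0.790, b = sin(fδ)/sin δ ≈ 1.189.
p = a·p₁ + b·p₂ ≈ (0.290, 0.216, -0.932); φ = arcsin(p_z) ≈ -68.82°, λ = atan2(p_y, p_x) ≈ 36.63°.

≈ (69°S, 37°E)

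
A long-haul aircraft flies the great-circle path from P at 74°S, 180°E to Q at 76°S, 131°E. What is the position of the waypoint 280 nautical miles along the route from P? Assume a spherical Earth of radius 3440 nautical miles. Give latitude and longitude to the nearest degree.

≈ 76°S, 164°E

Write both endpoints as unit vectors p₁, p₂ with components (cos φ cos λ, cos φ sin λ, sin φ).
The central angle between the endpoints is δ = arccos(p₁·p₂) ≈ 0.217 rad (12.5°). The total great-circle distance is δ·R ≈ 0.217 × 3440 ≈ 748 nmi, so the target fraction is f = 280/748 ≈ 0.374.
Interpolate at f ≈ 0.374 with slerp weights a = sin((1−f)δ)/sin δ ≈ 0.629, b = sin(fδ)/sin δ ≈ 0.377.
p = a·p₁ + b·p₂ ≈ (-0.233, 0.069, -0.970); φ = arcsin(p_z) ≈ -75.93°, λ = atan2(p_y, p_x) ≈ 163.55°.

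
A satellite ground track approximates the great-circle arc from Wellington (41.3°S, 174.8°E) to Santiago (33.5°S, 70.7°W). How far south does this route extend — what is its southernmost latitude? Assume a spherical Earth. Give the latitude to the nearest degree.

≈ 55°S

The great circle lies in the plane with unit normal n̂ = (p₁ × p₂)/|p₁ × p₂|.
Here n̂_z ≈ +0.573; the vertex latitude is φ_max = arccos|n̂_z| ≈ 55.0°.
Check via Clairaut: cos φ_max = |cos φ₁| · sin C = cos(41.3°)·sin(130.3°) ≈ 0.573, again giving ≈ 55.0°.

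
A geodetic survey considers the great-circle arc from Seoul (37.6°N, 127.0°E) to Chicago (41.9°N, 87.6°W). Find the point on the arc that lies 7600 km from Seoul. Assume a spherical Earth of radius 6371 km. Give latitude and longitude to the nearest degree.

Convert each endpoint to a unit vector on the sphere (x = cos φ cos λ, y = cos φ sin λ, z = sin φ).
The central angle between the endpoints is δ = arccos(p₁·p₂) ≈ 1.649 rad (94.5°). The total great-circle distance is δ·R ≈ 1.649 × 6371 ≈ 10505 km, so the target fraction is f = 7600/10505 ≈ 0.723.
Interpolate at f ≈ 0.723 with slerp weights a = sin((1−f)δ)/sin δ ≈ 0.442, b = sin(fδ)/sin δ ≈ 0.932.
p = a·p₁ + b·p₂ ≈ (-0.182, -0.414, 0.892); φ = arcsin(p_z) ≈ 63.13°, λ = atan2(p_y, p_x) ≈ -113.68°.

≈ 63°N, 114°W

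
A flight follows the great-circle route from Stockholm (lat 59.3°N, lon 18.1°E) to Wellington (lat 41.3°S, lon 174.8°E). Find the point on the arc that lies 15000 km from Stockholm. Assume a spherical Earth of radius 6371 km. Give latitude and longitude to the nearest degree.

The haversine formula gives a central angle δ ≈ 2.738 rad (156.9°) between the endpoints. The total great-circle distance is δ·R ≈ 2.738 × 6371 ≈ 17446 km, so the target fraction is f = 15000/17446 ≈ 0.860.
Interpolate at f ≈ 0.860 with slerp weights a = sin((1−f)δ)/sin δ ≈ 0.954, b = sin(fδ)/sin δ ≈ 1.805.
p = a·p₁ + b·p₂ ≈ (-0.887, 0.274, -0.371); φ = arcsin(p_z) ≈ -21.76°, λ = atan2(p_y, p_x) ≈ 162.82°.

≈ lat 22°S, lon 163°E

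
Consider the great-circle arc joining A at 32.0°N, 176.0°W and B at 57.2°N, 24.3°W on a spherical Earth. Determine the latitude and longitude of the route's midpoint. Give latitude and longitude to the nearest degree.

≈ 72°N, 141°W

Write both endpoints as unit vectors p₁, p₂ with components (cos φ cos λ, cos φ sin λ, sin φ).
The central angle between the endpoints is δ = arccos(p₁·p₂) ≈ 1.530 rad (87.7°).
Interpolate at f = 1/2 with slerp weights a = sin((1−f)δ)/sin δ ≈ 0.693, b = sin(fδ)/sin δ ≈ 0.693.
p = a·p₁ + b·p₂ ≈ (-0.244, -0.195, 0.950); φ = arcsin(p_z) ≈ 71.77°, λ = atan2(p_y, p_x) ≈ -141.31°.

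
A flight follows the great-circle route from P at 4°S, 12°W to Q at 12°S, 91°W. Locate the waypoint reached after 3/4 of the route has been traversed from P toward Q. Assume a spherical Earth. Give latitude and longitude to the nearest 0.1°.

Convert each endpoint to a unit vector on the sphere (x = cos φ cos λ, y = cos φ sin λ, z = sin φ).
The central angle between the endpoints is δ = arccos(p₁·p₂) ≈ 1.369 rad (78.4°).
Interpolate at f = 3/4 with slerp weights a = sin((1−f)δ)/sin δ ≈ 0.343, b = sin(fδ)/sin δ ≈ 0.873.
p = a·p₁ + b·p₂ ≈ (0.319, -0.925, -0.205); φ = arcsin(p_z) ≈ -11.86°, λ = atan2(p_y, p_x) ≈ -70.96°.

≈ 11.9°S, 71.0°W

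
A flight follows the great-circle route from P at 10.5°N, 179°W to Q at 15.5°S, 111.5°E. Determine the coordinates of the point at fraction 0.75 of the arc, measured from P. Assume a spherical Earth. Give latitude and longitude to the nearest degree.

≈ 10°S, 129°E

Write both endpoints as unit vectors p₁, p₂ with components (cos φ cos λ, cos φ sin λ, sin φ).
The central angle between the endpoints is δ = arccos(p₁·p₂) ≈ 1.284 rad (73.6°).
Interpolate at f = 0.75 with slerp weights a = sin((1−f)δ)/sin δ ≈ 0.329, b = sin(fδ)/sin δ ≈ 0.856.
p = a·p₁ + b·p₂ ≈ (-0.626, 0.762, -0.169); φ = arcsin(p_z) ≈ -9.72°, λ = atan2(p_y, p_x) ≈ 129.40°.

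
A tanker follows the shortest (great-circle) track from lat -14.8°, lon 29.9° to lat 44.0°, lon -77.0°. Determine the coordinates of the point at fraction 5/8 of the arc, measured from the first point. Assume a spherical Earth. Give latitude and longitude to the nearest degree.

The haversine formula gives a central angle δ ≈ 1.960 rad (112.3°) between the endpoints.
Interpolate at f = 5/8 with slerp weights a = sin((1−f)δ)/sin δ ≈ 0.725, b = sin(fδ)/sin δ ≈ 1.017.
p = a·p₁ + b·p₂ ≈ (0.772, -0.363, 0.521); φ = arcsin(p_z) ≈ 31.42°, λ = atan2(p_y, p_x) ≈ -25.21°.

≈ lat 31°, lon -25°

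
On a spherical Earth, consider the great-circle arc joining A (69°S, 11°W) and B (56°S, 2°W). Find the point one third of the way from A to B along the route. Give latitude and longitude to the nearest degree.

The haversine formula gives a central angle δ ≈ 0.238 rad (13.6°) between the endpoints.
Interpolate at f = 1/3 with slerp weights a = sin((1−f)δ)/sin δ ≈ 0.670, b = sin(fδ)/sin δ ≈ 0.336.
p = a·p₁ + b·p₂ ≈ (0.424, -0.052, -0.904); φ = arcsin(p_z) ≈ -64.73°, λ = atan2(p_y, p_x) ≈ -7.05°.

≈ (65°S, 7°W)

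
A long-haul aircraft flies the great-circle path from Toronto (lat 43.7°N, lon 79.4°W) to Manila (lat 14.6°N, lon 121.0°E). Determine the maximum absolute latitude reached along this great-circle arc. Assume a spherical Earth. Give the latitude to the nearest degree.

The great circle lies in the plane with unit normal n̂ = (p₁ × p₂)/|p₁ × p₂|.
Here n̂_z ≈ -0.278; the vertex latitude is φ_max = arccos|n̂_z| ≈ 73.8°.
Check via Clairaut: cos φ_max = |cos φ₁| · sin C = cos(43.7°)·sin(22.6°) ≈ 0.278, again giving ≈ 73.8°.

≈ 74°N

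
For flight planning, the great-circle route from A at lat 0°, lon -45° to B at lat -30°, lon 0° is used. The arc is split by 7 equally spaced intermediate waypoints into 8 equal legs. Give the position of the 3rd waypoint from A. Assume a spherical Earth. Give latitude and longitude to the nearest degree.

≈ lat -12°, lon -30°

Write both endpoints as unit vectors p₁, p₂ with components (cos φ cos λ, cos φ sin λ, sin φ).
The central angle between the endpoints is δ = arccos(p₁·p₂) ≈ 0.912 rad (52.2°).
Interpolate at f = 3/8 with slerp weights a = sin((1−f)δ)/sin δ ≈ 0.682, b = sin(fδ)/sin δ ≈ 0.424.
p = a·p₁ + b·p₂ ≈ (0.850, -0.483, -0.212); φ = arcsin(p_z) ≈ -12.24°, λ = atan2(p_y, p_x) ≈ -29.59°.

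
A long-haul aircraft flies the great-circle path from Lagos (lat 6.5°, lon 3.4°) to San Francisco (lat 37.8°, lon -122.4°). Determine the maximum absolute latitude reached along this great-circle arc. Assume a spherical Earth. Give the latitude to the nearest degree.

≈ 46°

The great circle lies in the plane with unit normal n̂ = (p₁ × p₂)/|p₁ × p₂|.
Here n̂_z ≈ -0.691; the vertex latitude is φ_max = arccos|n̂_z| ≈ 46.3°.
Check via Clairaut: cos φ_max = |cos φ₁| · sin C = cos(6.5°)·sin(44.1°) ≈ 0.691, again giving ≈ 46.3°.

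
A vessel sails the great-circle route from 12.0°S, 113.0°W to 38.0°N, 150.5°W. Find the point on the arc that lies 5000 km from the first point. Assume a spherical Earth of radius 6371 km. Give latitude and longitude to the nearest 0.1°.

≈ 25.5°N, 138.4°W

The haversine formula gives a central angle δ ≈ 1.066 rad (61.1°) between the endpoints. The total great-circle distance is δ·R ≈ 1.066 × 6371 ≈ 6792 km, so the target fraction is f = 5000/6792 ≈ 0.736.
Interpolate at f ≈ 0.736 with slerp weights a = sin((1−f)δ)/sin δ ≈ 0.317, b = sin(fδ)/sin δ ≈ 0.807.
p = a·p₁ + b·p₂ ≈ (-0.675, -0.599, 0.431); φ = arcsin(p_z) ≈ 25.54°, λ = atan2(p_y, p_x) ≈ -138.42°.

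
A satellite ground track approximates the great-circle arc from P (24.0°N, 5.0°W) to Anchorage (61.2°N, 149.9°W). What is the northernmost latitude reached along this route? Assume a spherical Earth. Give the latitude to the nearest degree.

The great circle lies in the plane with unit normal n̂ = (p₁ × p₂)/|p₁ × p₂|.
Here n̂_z ≈ -0.253; the vertex latitude is φ_max = arccos|n̂_z| ≈ 75.3°.
Check via Clairaut: cos φ_max = |cos φ₁| · sin C = cos(24.0°)·sin(16.1°) ≈ 0.253, again giving ≈ 75.3°.

≈ 75°N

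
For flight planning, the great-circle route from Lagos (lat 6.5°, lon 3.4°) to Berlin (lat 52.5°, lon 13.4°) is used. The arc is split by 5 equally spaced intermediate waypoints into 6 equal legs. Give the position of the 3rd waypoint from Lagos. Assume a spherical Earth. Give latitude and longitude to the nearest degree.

From cos δ = sin φ₁ sin φ₂ + cos φ₁ cos φ₂ cos Δλ, the central angle is δ ≈ 0.816 rad (46.7°).
Interpolate at f = 3/6 with slerp weights a = sin((1−f)δ)/sin δ ≈ 0.545, b = sin(fδ)/sin δ ≈ 0.545.
p = a·p₁ + b·p₂ ≈ (0.863, 0.109, 0.494); φ = arcsin(p_z) ≈ 29.59°, λ = atan2(p_y, p_x) ≈ 7.20°.

≈ lat 30°, lon 7°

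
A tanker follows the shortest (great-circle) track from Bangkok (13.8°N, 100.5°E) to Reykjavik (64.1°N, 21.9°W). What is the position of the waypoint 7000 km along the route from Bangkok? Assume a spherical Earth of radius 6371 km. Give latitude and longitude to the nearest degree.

Write both endpoints as unit vectors p₁, p₂ with components (cos φ cos λ, cos φ sin λ, sin φ).
The central angle between the endpoints is δ = arccos(p₁·p₂) ≈ 1.584 rad (90.7°). The total great-circle distance is δ·R ≈ 1.584 × 6371 ≈ 10089 km, so the target fraction is f = 7000/10089 ≈ 0.694.
Interpolate at f ≈ 0.694 with slerp weights a = sin((1−f)δ)/sin δ ≈ 0.466, b = sin(fδ)/sin δ ≈ 0.891.
p = a·p₁ + b·p₂ ≈ (0.279, 0.300, 0.912); φ = arcsin(p_z) ≈ 65.84°, λ = atan2(p_y, p_x) ≈ 47.12°.

≈ (66°N, 47°E)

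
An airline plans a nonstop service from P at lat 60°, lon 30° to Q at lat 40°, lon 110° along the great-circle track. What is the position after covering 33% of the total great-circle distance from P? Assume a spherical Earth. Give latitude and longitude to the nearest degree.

≈ lat 60°, lon 64°

Write both endpoints as unit vectors p₁, p₂ with components (cos φ cos λ, cos φ sin λ, sin φ).
The central angle between the endpoints is δ = arccos(p₁·p₂) ≈ 0.898 rad (51.5°).
Interpolate at f = 0.33 with slerp weights a = sin((1−f)δ)/sin δ ≈ 0.724, b = sin(fδ)/sin δ ≈ 0.373.
p = a·p₁ + b·p₂ ≈ (0.216, 0.450, 0.867); φ = arcsin(p_z) ≈ 60.09°, λ = atan2(p_y, p_x) ≈ 64.39°.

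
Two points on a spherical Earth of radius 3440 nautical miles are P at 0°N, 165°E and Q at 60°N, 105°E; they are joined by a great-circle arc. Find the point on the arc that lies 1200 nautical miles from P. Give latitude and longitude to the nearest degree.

Write both endpoints as unit vectors p₁, p₂ with components (cos φ cos λ, cos φ sin λ, sin φ).
The central angle between the endpoints is δ = arccos(p₁·p₂) ≈ 1.318 rad (75.5°). The total great-circle distance is δ·R ≈ 1.318 × 3440 ≈ 4534 nmi, so the target fraction is f = 1200/4534 ≈ 0.265.
Interpolate at f ≈ 0.265 with slerp weights a = sin((1−f)δ)/sin δ ≈ 0.852, b = sin(fδ)/sin δ ≈ 0.353.
p = a·p₁ + b·p₂ ≈ (-0.868, 0.391, 0.306); φ = arcsin(p_z) ≈ 17.80°, λ = atan2(p_y, p_x) ≈ 155.76°.

≈ 18°N, 156°E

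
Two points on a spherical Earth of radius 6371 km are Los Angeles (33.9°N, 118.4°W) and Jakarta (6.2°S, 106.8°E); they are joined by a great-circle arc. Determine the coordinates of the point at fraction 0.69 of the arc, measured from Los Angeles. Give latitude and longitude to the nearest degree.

From cos δ = sin φ₁ sin φ₂ + cos φ₁ cos φ₂ cos Δλ, the central angle is δ ≈ 2.267 rad (129.9°).
Interpolate at f = 0.69 with slerp weights a = sin((1−f)δ)/sin δ ≈ 0.843, b = sin(fδ)/sin δ ≈ 1.304.
p = a·p₁ + b·p₂ ≈ (-0.707, 0.625, 0.329); φ = arcsin(p_z) ≈ 19.23°, λ = atan2(p_y, p_x) ≈ 138.52°.

≈ 19°N, 139°E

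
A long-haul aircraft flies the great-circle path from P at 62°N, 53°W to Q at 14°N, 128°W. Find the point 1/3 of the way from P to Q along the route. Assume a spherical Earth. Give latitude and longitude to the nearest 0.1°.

The haversine formula gives a central angle δ ≈ 1.233 rad (70.6°) between the endpoints.
Interpolate at f = 1/3 with slerp weights a = sin((1−f)δ)/sin δ ≈ 0.776, b = sin(fδ)/sin δ ≈ 0.423.
p = a·p₁ + b·p₂ ≈ (-0.034, -0.615, 0.788); φ = arcsin(p_z) ≈ 51.99°, λ = atan2(p_y, p_x) ≈ -93.13°.

≈ 52.0°N, 93.1°W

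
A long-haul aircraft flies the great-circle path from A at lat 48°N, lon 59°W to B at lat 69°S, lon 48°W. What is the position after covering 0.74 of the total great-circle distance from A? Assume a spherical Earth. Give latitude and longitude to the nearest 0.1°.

Write both endpoints as unit vectors p₁, p₂ with components (cos φ cos λ, cos φ sin λ, sin φ).
The central angle between the endpoints is δ = arccos(p₁·p₂) ≈ 2.047 rad (117.3°).
Interpolate at f = 0.74 with slerp weights a = sin((1−f)δ)/sin δ ≈ 0.571, b = sin(fδ)/sin δ ≈ 1.123.
p = a·p₁ + b·p₂ ≈ (0.466, -0.627, -0.624); φ = arcsin(p_z) ≈ -38.64°, λ = atan2(p_y, p_x) ≈ -53.36°.

≈ lat 38.6°S, lon 53.4°W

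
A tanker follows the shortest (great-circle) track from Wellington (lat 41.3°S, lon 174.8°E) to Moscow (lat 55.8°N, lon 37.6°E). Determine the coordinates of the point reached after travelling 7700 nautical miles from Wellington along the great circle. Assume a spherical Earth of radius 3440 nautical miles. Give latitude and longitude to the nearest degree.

≈ lat 54°N, lon 74°E

From cos δ = sin φ₁ sin φ₂ + cos φ₁ cos φ₂ cos Δλ, the central angle is δ ≈ 2.598 rad (148.8°). The total great-circle distance is δ·R ≈ 2.598 × 3440 ≈ 8936 nmi, so the target fraction is f = 7700/8936 ≈ 0.862.
Interpolate at f ≈ 0.862 with slerp weights a = sin((1−f)δ)/sin δ ≈ 0.680, b = sin(fδ)/sin δ ≈ 1.518.
p = a·p₁ + b·p₂ ≈ (0.167, 0.567, 0.807); φ = arcsin(p_z) ≈ 53.77°, λ = atan2(p_y, p_x) ≈ 73.54°.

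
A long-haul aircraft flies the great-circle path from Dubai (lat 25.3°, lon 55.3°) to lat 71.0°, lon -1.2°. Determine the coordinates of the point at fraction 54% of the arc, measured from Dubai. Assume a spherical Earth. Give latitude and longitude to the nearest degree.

≈ lat 53°, lon 40°

The haversine formula gives a central angle δ ≈ 0.969 rad (55.5°) between the endpoints.
Interpolate at f = 0.54 with slerp weights a = sin((1−f)δ)/sin δ ≈ 0.523, b = sin(fδ)/sin δ ≈ 0.606.
p = a·p₁ + b·p₂ ≈ (0.466, 0.385, 0.797); φ = arcsin(p_z) ≈ 52.81°, λ = atan2(p_y, p_x) ≈ 39.50°.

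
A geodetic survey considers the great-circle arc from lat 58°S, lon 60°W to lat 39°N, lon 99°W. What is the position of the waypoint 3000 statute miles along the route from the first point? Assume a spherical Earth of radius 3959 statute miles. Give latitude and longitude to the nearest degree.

Convert each endpoint to a unit vector on the sphere (x = cos φ cos λ, y = cos φ sin λ, z = sin φ).
The central angle between the endpoints is δ = arccos(p₁·p₂) ≈ 1.786 rad (102.3°). The total great-circle distance is δ·R ≈ 1.786 × 3959 ≈ 7071 mi, so the target fraction is f = 3000/7071 ≈ 0.424.
Interpolate at f ≈ 0.424 with slerp weights a = sin((1−f)δ)/sin δ ≈ 0.877, b = sin(fδ)/sin δ ≈ 0.704.
p = a·p₁ + b·p₂ ≈ (0.147, -0.942, -0.301); φ = arcsin(p_z) ≈ -17.50°, λ = atan2(p_y, p_x) ≈ -81.15°.

≈ lat 18°S, lon 81°W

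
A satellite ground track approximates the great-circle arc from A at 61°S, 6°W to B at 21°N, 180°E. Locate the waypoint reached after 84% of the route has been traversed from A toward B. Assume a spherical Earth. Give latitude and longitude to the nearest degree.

≈ 1°S, 178°W

From cos δ = sin φ₁ sin φ₂ + cos φ₁ cos φ₂ cos Δλ, the central angle is δ ≈ 2.440 rad (139.8°).
Interpolate at f = 0.84 with slerp weights a = sin((1−f)δ)/sin δ ≈ 0.589, b = sin(fδ)/sin δ ≈ 1.375.
p = a·p₁ + b·p₂ ≈ (-0.999, -0.030, -0.023); φ = arcsin(p_z) ≈ -1.30°, λ = atan2(p_y, p_x) ≈ -178.29°.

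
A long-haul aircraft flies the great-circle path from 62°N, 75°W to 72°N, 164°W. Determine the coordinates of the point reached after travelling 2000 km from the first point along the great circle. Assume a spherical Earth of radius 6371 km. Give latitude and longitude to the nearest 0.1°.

≈ 73.5°N, 113.4°W

Convert each endpoint to a unit vector on the sphere (x = cos φ cos λ, y = cos φ sin λ, z = sin φ).
The central angle between the endpoints is δ = arccos(p₁·p₂) ≈ 0.569 rad (32.6°). The total great-circle distance is δ·R ≈ 0.569 × 6371 ≈ 3627 km, so the target fraction is f = 2000/3627 ≈ 0.551.
Interpolate at f ≈ 0.551 with slerp weights a = sin((1−f)δ)/sin δ ≈ 0.469, b = sin(fδ)/sin δ ≈ 0.573.
p = a·p₁ + b·p₂ ≈ (-0.113, -0.261, 0.959); φ = arcsin(p_z) ≈ 73.45°, λ = atan2(p_y, p_x) ≈ -113.42°.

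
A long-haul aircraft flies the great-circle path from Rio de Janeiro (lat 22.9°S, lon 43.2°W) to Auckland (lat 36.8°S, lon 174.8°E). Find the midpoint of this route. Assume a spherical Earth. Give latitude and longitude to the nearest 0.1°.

Write both endpoints as unit vectors p₁, p₂ with components (cos φ cos λ, cos φ sin λ, sin φ).
The central angle between the endpoints is δ = arccos(p₁·p₂) ≈ 1.926 rad (110.4°).
Interpolate at f = 1/2 with slerp weights a = sin((1−f)δ)/sin δ ≈ 0.876, b = sin(fδ)/sin δ ≈ 0.876.
p = a·p₁ + b·p₂ ≈ (-0.110, -0.489, -0.865); φ = arcsin(p_z) ≈ -59.93°, λ = atan2(p_y, p_x) ≈ -102.72°.

≈ lat 59.9°S, lon 102.7°W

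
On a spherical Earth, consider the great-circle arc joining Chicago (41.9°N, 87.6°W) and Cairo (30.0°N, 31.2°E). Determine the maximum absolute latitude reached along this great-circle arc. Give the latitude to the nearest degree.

≈ 56°N

The great circle lies in the plane with unit normal n̂ = (p₁ × p₂)/|p₁ × p₂|.
Here n̂_z ≈ +0.565; the vertex latitude is φ_max = arccos|n̂_z| ≈ 55.6°.
Check via Clairaut: cos φ_max = |cos φ₁| · sin C = cos(41.9°)·sin(49.4°) ≈ 0.565, again giving ≈ 55.6°.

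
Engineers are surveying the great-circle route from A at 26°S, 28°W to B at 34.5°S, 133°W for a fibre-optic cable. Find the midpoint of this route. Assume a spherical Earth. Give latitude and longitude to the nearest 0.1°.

≈ 43.7°S, 77.3°W

Convert each endpoint to a unit vector on the sphere (x = cos φ cos λ, y = cos φ sin λ, z = sin φ).
The central angle between the endpoints is δ = arccos(p₁·p₂) ≈ 1.514 rad (86.8°).
Interpolate at f = 1/2 with slerp weights a = sin((1−f)δ)/sin δ ≈ 0.688, b = sin(fδ)/sin δ ≈ 0.688.
p = a·p₁ + b·p₂ ≈ (0.159, -0.705, -0.691); φ = arcsin(p_z) ≈ -43.73°, λ = atan2(p_y, p_x) ≈ -77.27°.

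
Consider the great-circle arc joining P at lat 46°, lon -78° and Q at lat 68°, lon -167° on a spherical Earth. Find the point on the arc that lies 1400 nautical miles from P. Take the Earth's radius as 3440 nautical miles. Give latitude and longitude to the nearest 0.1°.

Write both endpoints as unit vectors p₁, p₂ with components (cos φ cos λ, cos φ sin λ, sin φ).
The central angle between the endpoints is δ = arccos(p₁·p₂) ≈ 0.835 rad (47.8°). The total great-circle distance is δ·R ≈ 0.835 × 3440 ≈ 2871 nmi, so the target fraction is f = 1400/2871 ≈ 0.488.
Interpolate at f ≈ 0.488 with slerp weights a = sin((1−f)δ)/sin δ ≈ 0.560, b = sin(fδ)/sin δ ≈ 0.534.
p = a·p₁ + b·p₂ ≈ (-0.114, -0.425, 0.898); φ = arcsin(p_z) ≈ 63.88°, λ = atan2(p_y, p_x) ≈ -105.03°.

≈ lat 63.9°, lon -105.0°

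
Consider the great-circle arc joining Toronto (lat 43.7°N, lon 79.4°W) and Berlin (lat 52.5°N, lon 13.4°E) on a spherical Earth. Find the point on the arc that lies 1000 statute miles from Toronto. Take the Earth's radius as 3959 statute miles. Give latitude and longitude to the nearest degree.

From cos δ = sin φ₁ sin φ₂ + cos φ₁ cos φ₂ cos Δλ, the central angle is δ ≈ 1.016 rad (58.2°). The total great-circle distance is δ·R ≈ 1.016 × 3959 ≈ 4023 mi, so the target fraction is f = 1000/4023 ≈ 0.249.
Interpolate at f ≈ 0.249 with slerp weights a = sin((1−f)δ)/sin δ ≈ 0.813, b = sin(fδ)/sin δ ≈ 0.294.
p = a·p₁ + b·p₂ ≈ (0.282, -0.537, 0.795); φ = arcsin(p_z) ≈ 52.68°, λ = atan2(p_y, p_x) ≈ -62.25°.

≈ lat 53°N, lon 62°W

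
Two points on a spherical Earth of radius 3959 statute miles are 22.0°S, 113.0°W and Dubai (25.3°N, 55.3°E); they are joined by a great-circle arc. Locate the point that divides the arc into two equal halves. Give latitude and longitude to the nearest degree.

Convert each endpoint to a unit vector on the sphere (x = cos φ cos λ, y = cos φ sin λ, z = sin φ).
The central angle between the endpoints is δ = arccos(p₁·p₂) ≈ 2.946 rad (168.8°).
Interpolate at f = 1/2 with slerp weights a = sin((1−f)δ)/sin δ ≈ 5.120, b = sin(fδ)/sin δ ≈ 5.120.
p = a·p₁ + b·p₂ ≈ (0.780, -0.564, 0.270); φ = arcsin(p_z) ≈ 15.67°, λ = atan2(p_y, p_x) ≈ -35.87°.

≈ 16°N, 36°W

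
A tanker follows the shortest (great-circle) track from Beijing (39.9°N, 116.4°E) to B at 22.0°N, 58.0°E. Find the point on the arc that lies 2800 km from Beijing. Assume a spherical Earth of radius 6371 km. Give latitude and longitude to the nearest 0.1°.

Write both endpoints as unit vectors p₁, p₂ with components (cos φ cos λ, cos φ sin λ, sin φ).
The central angle between the endpoints is δ = arccos(p₁·p₂) ≈ 0.911 rad (52.2°). The total great-circle distance is δ·R ≈ 0.911 × 6371 ≈ 5804 km, so the target fraction is f = 2800/5804 ≈ 0.482.
Interpolate at f ≈ 0.482 with slerp weights a = sin((1−f)δ)/sin δ ≈ 0.575, b = sin(fδ)/sin δ ≈ 0.539.
p = a·p₁ + b·p₂ ≈ (0.069, 0.818, 0.570); φ = arcsin(p_z) ≈ 34.78°, λ = atan2(p_y, p_x) ≈ 85.22°.

≈ 34.8°N, 85.2°E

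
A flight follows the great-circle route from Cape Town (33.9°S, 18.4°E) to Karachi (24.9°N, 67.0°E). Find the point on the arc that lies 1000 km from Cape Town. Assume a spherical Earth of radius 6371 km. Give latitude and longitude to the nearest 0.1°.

Convert each endpoint to a unit vector on the sphere (x = cos φ cos λ, y = cos φ sin λ, z = sin φ).
The central angle between the endpoints is δ = arccos(p₁·p₂) ≈ 1.305 rad (74.7°). The total great-circle distance is δ·R ≈ 1.305 × 6371 ≈ 8312 km, so the target fraction is f = 1000/8312 ≈ 0.120.
Interpolate at f ≈ 0.120 with slerp weights a = sin((1−f)δ)/sin δ ≈ 0.945, b = sin(fδ)/sin δ ≈ 0.162.
p = a·p₁ + b·p₂ ≈ (0.802, 0.383, -0.459); φ = arcsin(p_z) ≈ -27.32°, λ = atan2(p_y, p_x) ≈ 25.53°.

≈ 27.3°S, 25.5°E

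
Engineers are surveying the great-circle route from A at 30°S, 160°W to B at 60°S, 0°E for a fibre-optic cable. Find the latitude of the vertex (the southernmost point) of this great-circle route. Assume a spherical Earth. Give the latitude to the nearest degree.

≈ 81°S

The great circle lies in the plane with unit normal n̂ = (p₁ × p₂)/|p₁ × p₂|.
Here n̂_z ≈ +0.148; the vertex latitude is φ_max = arccos|n̂_z| ≈ 81.5°.
Check via Clairaut: cos φ_max = |cos φ₁| · sin C = cos(30.0°)·sin(170.2°) ≈ 0.148, again giving ≈ 81.5°.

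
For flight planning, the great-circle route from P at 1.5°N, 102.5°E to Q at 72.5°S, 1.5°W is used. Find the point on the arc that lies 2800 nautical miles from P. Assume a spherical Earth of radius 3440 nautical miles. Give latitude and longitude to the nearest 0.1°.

≈ 42.6°S, 85.7°E

The haversine formula gives a central angle δ ≈ 1.669 rad (95.6°) between the endpoints. The total great-circle distance is δ·R ≈ 1.669 × 3440 ≈ 5740 nmi, so the target fraction is f = 2800/5740 ≈ 0.488.
Interpolate at f ≈ 0.488 with slerp weights a = sin((1−f)δ)/sin δ ≈ 0.758, b = sin(fδ)/sin δ ≈ 0.731.
p = a·p₁ + b·p₂ ≈ (0.056, 0.734, -0.677); φ = arcsin(p_z) ≈ -42.60°, λ = atan2(p_y, p_x) ≈ 85.67°.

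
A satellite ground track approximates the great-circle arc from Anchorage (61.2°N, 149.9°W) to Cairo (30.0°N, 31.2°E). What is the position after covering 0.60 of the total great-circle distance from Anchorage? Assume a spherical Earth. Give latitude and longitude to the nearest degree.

Write both endpoints as unit vectors p₁, p₂ with components (cos φ cos λ, cos φ sin λ, sin φ).
The central angle between the endpoints is δ = arccos(p₁·p₂) ≈ 1.550 rad (88.8°).
Interpolate at f = 0.60 with slerp weights a = sin((1−f)δ)/sin δ ≈ 0.581, b = sin(fδ)/sin δ ≈ 0.802.
p = a·p₁ + b·p₂ ≈ (0.352, 0.219, 0.910); φ = arcsin(p_z) ≈ 65.52°, λ = atan2(p_y, p_x) ≈ 31.94°.

≈ (66°N, 32°E)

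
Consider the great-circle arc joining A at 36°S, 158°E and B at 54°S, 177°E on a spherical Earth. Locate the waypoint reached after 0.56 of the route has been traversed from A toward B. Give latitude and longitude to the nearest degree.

≈ 46°S, 167°E

The haversine formula gives a central angle δ ≈ 0.389 rad (22.3°) between the endpoints.
Interpolate at f = 0.56 with slerp weights a = sin((1−f)δ)/sin δ ≈ 0.449, b = sin(fδ)/sin δ ≈ 0.570.
p = a·p₁ + b·p₂ ≈ (-0.671, 0.154, -0.725); φ = arcsin(p_z) ≈ -46.47°, λ = atan2(p_y, p_x) ≈ 167.11°.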